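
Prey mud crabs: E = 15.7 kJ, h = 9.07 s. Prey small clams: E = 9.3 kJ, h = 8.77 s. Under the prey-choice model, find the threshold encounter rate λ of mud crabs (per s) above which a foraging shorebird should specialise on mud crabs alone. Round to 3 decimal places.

The zero-one rule: include small clams iff E₂/h₂ > λE₁/(1+λh₁). Equality gives the switch point.
λE₁h₂ = E₂ + λE₂h₁ ⇒ λ = E₂/(E₁h₂ − E₂h₁) = 9.3/(137.7 − 84.35) = 0.1744 per s.

0.174 per s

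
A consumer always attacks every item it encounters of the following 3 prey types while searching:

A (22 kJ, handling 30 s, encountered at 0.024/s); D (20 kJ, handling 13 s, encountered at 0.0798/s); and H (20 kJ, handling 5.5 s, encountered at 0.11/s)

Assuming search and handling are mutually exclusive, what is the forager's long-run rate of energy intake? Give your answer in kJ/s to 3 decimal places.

R = Σλ_iE_i / (1 + Σλ_ih_i)
Numerator: 0.024×22 + 0.0798×20 + 0.11×20 = 4.324
Denominator: 1 + 0.024×30 + 0.0798×13 + 0.11×5.5 = 3.362
R = 4.324/3.362 = 1.286 kJ/s

1.286 kJ/s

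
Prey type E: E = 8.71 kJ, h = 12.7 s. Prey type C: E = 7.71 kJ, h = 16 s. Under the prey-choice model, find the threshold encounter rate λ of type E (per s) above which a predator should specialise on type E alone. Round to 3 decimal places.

0.186 per s

The zero-one rule: include type C iff E₂/h₂ > λE₁/(1+λh₁). Equality gives the switch point.
λE₁h₂ = E₂ + λE₂h₁ ⇒ λ = E₂/(E₁h₂ − E₂h₁) = 7.71/(139.4 − 97.92) = 0.186 per s.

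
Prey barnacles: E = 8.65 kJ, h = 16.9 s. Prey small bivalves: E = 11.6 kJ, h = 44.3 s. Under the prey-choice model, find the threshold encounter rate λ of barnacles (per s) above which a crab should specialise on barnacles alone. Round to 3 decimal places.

Drop small bivalves once their profitability E₂/h₂ falls below the rate achievable on barnacles alone: E₂/h₂ = λE₁/(1 + λh₁).
Solve for λ: λE₁h₂ = E₂(1 + λh₁) → λ(E₁h₂ − E₂h₁) = E₂ → λ = E₂/(E₁h₂ − E₂h₁).
λ = 11.6/(8.65×44.3 − 11.6×16.9) = 11.6/187.2 = 0.06198 per s.

0.062 per s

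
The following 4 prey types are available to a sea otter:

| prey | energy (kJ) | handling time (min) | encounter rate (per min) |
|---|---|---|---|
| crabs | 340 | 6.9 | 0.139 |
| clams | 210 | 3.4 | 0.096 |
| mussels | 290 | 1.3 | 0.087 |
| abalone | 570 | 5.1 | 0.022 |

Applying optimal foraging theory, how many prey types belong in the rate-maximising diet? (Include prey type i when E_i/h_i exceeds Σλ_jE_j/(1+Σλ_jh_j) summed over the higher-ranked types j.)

E/h in descending order: mussels 223, abalone 112, clams 61.8, crabs 49.3 kJ/min. The optimal diet is the largest prefix of this list for which every included type satisfies E_i/h_i > R on the types above it.
Rate on top 1: 22.67. abalone: 112 > 22.67 → include.
Rate on top 2: 30.83. clams: 61.8 > 30.83 → include.
Rate on top 3: 37.33. crabs: 49.3 > 37.33 → include.
Optimal diet: mussels, abalone, clams, crabs — 4 of 4 types.

4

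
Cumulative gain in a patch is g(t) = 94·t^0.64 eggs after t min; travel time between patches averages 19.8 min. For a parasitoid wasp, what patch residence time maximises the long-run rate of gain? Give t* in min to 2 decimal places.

35.20 min

By the marginal value theorem, leave when the instantaneous gain rate g'(t) equals the habitat-wide average g(t)/(T + t).
g'(t) = 0.64·94·t^-0.36. Setting 0.64·94·t^-0.36 = 94·t^0.64/(19.8+t) gives 0.64(19.8+t) = t, so 0.36·t = 0.64×19.8.
t* = 0.64×19.8/0.36 = 35.2 min.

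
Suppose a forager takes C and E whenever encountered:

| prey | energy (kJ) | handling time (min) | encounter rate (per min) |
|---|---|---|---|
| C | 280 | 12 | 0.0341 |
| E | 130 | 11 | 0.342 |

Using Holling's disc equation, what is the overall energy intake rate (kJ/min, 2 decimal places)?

Energy encountered per unit search time: 0.0341×280 + 0.342×130 = 54.01 kJ/min.
Handling time per unit search time: 0.0341×12 + 0.342×11 = 4.171.
Rate = 54.01/(1 + 4.171) = 10.44 kJ/min.

10.44 kJ/min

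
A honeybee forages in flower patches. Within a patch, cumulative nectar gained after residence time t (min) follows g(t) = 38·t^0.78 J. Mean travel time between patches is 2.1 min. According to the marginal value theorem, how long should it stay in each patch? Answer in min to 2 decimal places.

By the marginal value theorem, leave when the instantaneous gain rate g'(t) equals the habitat-wide average g(t)/(T + t).
g'(t) = 0.78·38·t^-0.22. Setting 0.78·38·t^-0.22 = 38·t^0.78/(2.1+t) gives 0.78(2.1+t) = t, so 0.22·t = 0.78×2.1.
t* = 0.78×2.1/0.22 = 7.445 min.

7.45 min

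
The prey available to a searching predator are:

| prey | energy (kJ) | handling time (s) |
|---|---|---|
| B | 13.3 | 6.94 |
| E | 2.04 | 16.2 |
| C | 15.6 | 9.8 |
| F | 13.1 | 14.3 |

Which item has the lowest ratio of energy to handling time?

E

Profitability E/h (kJ/s): B = 13.3/6.94 = 1.92, E = 2.04/16.2 = 0.126, C = 15.6/9.8 = 1.59, F = 13.1/14.3 = 0.916.
Ranked: B > C > F > E.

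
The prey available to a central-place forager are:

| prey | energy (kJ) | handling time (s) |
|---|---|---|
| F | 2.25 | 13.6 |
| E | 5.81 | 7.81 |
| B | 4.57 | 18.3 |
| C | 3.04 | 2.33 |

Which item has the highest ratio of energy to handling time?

C

Profitability E/h (kJ/s): F = 2.25/13.6 = 0.165, E = 5.81/7.81 = 0.744, B = 4.57/18.3 = 0.25, C = 3.04/2.33 = 1.3.
Ranked: C > E > B > F.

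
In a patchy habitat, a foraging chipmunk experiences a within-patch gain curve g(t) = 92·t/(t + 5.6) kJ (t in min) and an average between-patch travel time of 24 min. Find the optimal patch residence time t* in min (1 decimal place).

11.6 min

By the marginal value theorem, leave when the instantaneous gain rate g'(t) equals the habitat-wide average g(t)/(T + t).
g'(t) = 92·5.6/(t + 5.6)². Setting 92·5.6/(t+5.6)² = 92t/[(t+5.6)(24+t)] gives 5.6(24+t) = t(t+5.6), so t² = 5.6×24 = 134.4.
t* = √134.4 = 11.59 min.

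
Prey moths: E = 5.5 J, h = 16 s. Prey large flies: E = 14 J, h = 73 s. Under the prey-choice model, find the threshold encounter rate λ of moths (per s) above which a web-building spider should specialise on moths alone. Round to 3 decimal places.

The zero-one rule: include large flies iff E₂/h₂ > λE₁/(1+λh₁). Equality gives the switch point.
λE₁h₂ = E₂ + λE₂h₁ ⇒ λ = E₂/(E₁h₂ − E₂h₁) = 14/(401.5 − 224) = 0.07887 per s.

0.079 per s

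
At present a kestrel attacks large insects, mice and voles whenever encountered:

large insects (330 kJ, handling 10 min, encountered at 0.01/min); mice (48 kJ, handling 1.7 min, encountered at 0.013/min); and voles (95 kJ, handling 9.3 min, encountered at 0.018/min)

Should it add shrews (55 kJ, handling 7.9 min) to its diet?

Intake rate on the current diet: R = (0.01×330 + 0.013×48 + 0.018×95) / (1 + 0.01×10 + 0.013×1.7 + 0.018×9.3) = 5.634/1.289 = 4.369 kJ/min.
Profitability of shrews: 55/7.9 = 6.962 kJ/min.
Since 6.962 > R, including shrews increases the long-run rate.

Yes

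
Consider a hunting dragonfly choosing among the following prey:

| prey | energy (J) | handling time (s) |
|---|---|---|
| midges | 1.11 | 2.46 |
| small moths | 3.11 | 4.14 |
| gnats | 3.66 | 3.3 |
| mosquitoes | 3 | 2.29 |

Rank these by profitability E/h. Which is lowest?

midges

Profitability E/h (J/s): midges = 1.11/2.46 = 0.451, small moths = 3.11/4.14 = 0.751, gnats = 3.66/3.3 = 1.11, mosquitoes = 3/2.29 = 1.31.
Ranked: mosquitoes > gnats > small moths > midges.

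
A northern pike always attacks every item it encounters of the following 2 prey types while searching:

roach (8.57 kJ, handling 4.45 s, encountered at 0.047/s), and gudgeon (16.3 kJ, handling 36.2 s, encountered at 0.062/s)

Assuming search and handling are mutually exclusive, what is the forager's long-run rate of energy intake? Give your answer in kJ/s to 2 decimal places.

R = (0.047×8.57 + 0.062×16.3) / (1 + 0.047×4.45 + 0.062×36.2) = 1.413/3.454 = 0.4093 kJ/s.

0.41 kJ/s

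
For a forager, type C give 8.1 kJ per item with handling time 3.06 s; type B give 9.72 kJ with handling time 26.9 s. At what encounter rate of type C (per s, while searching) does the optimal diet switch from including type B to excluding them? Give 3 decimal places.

At the threshold, the rate on type C alone equals the profitability of type B: λ·8.1/(1 + λ·3.06) = 9.72/26.9 = 0.3613.
Rearranging, λ(8.1 − 0.3613×3.06) = 0.3613, so λ = 0.3613/6.994 = 0.05166 per s.

0.052 per s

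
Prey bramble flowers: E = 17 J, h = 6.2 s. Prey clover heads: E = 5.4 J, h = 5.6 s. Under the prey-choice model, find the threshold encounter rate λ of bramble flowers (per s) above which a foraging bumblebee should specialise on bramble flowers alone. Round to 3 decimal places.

The zero-one rule: include clover heads iff E₂/h₂ > λE₁/(1+λh₁). Equality gives the switch point.
λE₁h₂ = E₂ + λE₂h₁ ⇒ λ = E₂/(E₁h₂ − E₂h₁) = 5.4/(95.2 − 33.48) = 0.08749 per s.

0.087 per s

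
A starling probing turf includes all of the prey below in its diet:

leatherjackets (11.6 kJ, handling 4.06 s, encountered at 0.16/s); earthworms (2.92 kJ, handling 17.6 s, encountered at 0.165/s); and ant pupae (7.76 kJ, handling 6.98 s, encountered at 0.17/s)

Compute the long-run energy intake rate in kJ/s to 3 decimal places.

0.637 kJ/s

R = (0.16×11.6 + 0.165×2.92 + 0.17×7.76) / (1 + 0.16×4.06 + 0.165×17.6 + 0.17×6.98) = 3.657/5.74 = 0.6371 kJ/s.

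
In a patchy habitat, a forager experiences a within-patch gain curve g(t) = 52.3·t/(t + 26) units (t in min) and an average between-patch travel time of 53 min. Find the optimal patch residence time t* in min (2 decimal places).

Maximise g(t)/(T+t): set derivative to zero → g'(t)(T+t) = g(t).
g'(t) = 52.3·26/(t + 26)². Setting 52.3·26/(t+26)² = 52.3t/[(t+26)(53+t)] gives 26(53+t) = t(t+26), so t² = 26×53 = 1378.
t* = √1378 = 37.12 min.

37.12 min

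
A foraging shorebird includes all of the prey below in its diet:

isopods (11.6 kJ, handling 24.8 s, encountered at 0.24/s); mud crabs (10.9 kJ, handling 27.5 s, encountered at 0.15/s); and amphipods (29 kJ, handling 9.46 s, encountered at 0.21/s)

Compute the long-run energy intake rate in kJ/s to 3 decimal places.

0.804 kJ/s

R = Σλ_iE_i / (1 + Σλ_ih_i)
Numerator: 0.24×11.6 + 0.15×10.9 + 0.21×29 = 10.51
Denominator: 1 + 0.24×24.8 + 0.15×27.5 + 0.21×9.46 = 13.06
R = 10.51/13.06 = 0.8044 kJ/s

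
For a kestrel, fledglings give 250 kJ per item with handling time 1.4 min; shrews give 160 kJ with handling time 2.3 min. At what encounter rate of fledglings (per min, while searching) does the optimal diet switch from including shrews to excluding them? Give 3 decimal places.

The zero-one rule: include shrews iff E₂/h₂ > λE₁/(1+λh₁). Equality gives the switch point.
λE₁h₂ = E₂ + λE₂h₁ ⇒ λ = E₂/(E₁h₂ − E₂h₁) = 160/(575 − 224) = 0.4558 per min.

0.456 per min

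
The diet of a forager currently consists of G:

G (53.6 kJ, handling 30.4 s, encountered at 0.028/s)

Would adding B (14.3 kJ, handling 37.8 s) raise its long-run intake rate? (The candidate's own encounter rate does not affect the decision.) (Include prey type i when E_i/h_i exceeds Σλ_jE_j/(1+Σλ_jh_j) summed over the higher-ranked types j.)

On G alone, R = ΣλE/(1+Σλh) = 1.501/1.851 = 0.8107 kJ/s.
B: E/h = 14.3/37.8 = 0.3783 kJ/s.
Since 0.3783 < R, time spent handling B is better spent searching.

No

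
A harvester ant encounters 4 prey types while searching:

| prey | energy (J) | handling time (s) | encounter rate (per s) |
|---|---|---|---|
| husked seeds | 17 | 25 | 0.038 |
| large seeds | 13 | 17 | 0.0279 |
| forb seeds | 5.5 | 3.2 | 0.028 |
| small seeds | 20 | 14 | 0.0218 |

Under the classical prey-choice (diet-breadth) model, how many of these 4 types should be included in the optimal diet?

E/h in descending order: forb seeds 1.72, small seeds 1.43, large seeds 0.765, husked seeds 0.68 J/s. The optimal diet is the largest prefix of this list for which every included type satisfies E_i/h_i > R on the types above it.
Rate on top 1: 0.1413. small seeds: 1.43 > 0.1413 → include.
Rate on top 2: 0.423. large seeds: 0.765 > 0.423 → include.
Rate on top 3: 0.5097. husked seeds: 0.68 > 0.5097 → include.
Optimal diet: forb seeds, small seeds, large seeds, husked seeds — 4 of 4 types.

4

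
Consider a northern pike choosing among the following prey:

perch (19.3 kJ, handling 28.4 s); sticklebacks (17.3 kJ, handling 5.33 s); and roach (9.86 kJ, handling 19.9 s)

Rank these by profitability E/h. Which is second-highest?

perch

In descending order of E/h:
sticklebacks: 17.3/5.33 = 3.25 kJ/s
perch: 19.3/28.4 = 0.68 kJ/s
roach: 9.86/19.9 = 0.495 kJ/s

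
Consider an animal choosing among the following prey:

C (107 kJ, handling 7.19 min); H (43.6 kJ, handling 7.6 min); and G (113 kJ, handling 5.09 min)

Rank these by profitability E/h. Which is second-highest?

C

Profitability E/h (kJ/min): C = 107/7.19 = 14.9, H = 43.6/7.6 = 5.74, G = 113/5.09 = 22.2.
Ranked: G > C > H.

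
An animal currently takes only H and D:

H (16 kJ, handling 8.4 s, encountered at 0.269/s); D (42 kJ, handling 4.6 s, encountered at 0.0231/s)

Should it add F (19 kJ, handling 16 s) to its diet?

No

Current rate: (0.269×16 + 0.0231×42)/(1 + 0.269×8.4 + 0.0231×4.6) = 1.567 kJ/s.
Profitability of F: 19/16 = 1.188 kJ/s.
1.188 < 1.567, so adding F would lower the average — exclude it.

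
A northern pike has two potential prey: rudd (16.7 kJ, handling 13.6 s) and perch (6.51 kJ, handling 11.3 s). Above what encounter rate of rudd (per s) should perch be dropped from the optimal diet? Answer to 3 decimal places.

0.065 per s

The zero-one rule: include perch iff E₂/h₂ > λE₁/(1+λh₁). Equality gives the switch point.
λE₁h₂ = E₂ + λE₂h₁ ⇒ λ = E₂/(E₁h₂ − E₂h₁) = 6.51/(188.7 − 88.54) = 0.06499 per s.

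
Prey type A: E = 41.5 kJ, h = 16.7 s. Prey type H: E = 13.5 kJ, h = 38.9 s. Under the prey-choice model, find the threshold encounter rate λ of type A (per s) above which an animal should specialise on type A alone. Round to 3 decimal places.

At the threshold, the rate on type A alone equals the profitability of type H: λ·41.5/(1 + λ·16.7) = 13.5/38.9 = 0.347.
Rearranging, λ(41.5 − 0.347×16.7) = 0.347, so λ = 0.347/35.7 = 0.00972 per s.

0.010 per s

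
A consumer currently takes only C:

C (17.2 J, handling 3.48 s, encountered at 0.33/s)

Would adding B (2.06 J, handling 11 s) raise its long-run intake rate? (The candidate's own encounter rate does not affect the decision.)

Current rate: (0.33×17.2)/(1 + 0.33×3.48) = 2.642 J/s.
B: E/h = 2.06/11 = 0.1873 J/s.
0.1873 < 2.642, so adding B would lower the average — exclude it.

No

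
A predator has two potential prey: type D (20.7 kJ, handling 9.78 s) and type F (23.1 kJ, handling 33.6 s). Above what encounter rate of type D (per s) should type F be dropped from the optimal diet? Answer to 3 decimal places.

The zero-one rule: include type F iff E₂/h₂ > λE₁/(1+λh₁). Equality gives the switch point.
λE₁h₂ = E₂ + λE₂h₁ ⇒ λ = E₂/(E₁h₂ − E₂h₁) = 23.1/(695.5 − 225.9) = 0.04919 per s.

0.049 per s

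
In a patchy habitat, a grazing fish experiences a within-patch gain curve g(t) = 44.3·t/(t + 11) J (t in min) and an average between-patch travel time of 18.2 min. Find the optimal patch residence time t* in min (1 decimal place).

Optimal t* satisfies g'(t*) = g(t*)/(T + t*).
g'(t) = 44.3·11/(t + 11)². Setting 44.3·11/(t+11)² = 44.3t/[(t+11)(18.2+t)] gives 11(18.2+t) = t(t+11), so t² = 11×18.2 = 200.2.
t* = √200.2 = 14.15 min.

14.1 min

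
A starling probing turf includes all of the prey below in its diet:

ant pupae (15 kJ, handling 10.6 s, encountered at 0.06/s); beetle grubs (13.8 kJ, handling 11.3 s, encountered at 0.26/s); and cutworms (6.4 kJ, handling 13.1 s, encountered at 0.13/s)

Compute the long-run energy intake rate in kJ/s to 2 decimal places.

R = (0.06×15 + 0.26×13.8 + 0.13×6.4) / (1 + 0.06×10.6 + 0.26×11.3 + 0.13×13.1) = 5.32/6.277 = 0.8475 kJ/s.

0.85 kJ/s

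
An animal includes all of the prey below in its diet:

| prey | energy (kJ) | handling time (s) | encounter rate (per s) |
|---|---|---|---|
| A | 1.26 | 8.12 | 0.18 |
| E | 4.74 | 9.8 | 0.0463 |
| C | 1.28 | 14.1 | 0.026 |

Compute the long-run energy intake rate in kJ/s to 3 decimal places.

R = (0.18×1.26 + 0.0463×4.74 + 0.026×1.28) / (1 + 0.18×8.12 + 0.0463×9.8 + 0.026×14.1) = 0.4795/3.282 = 0.1461 kJ/s.

0.146 kJ/s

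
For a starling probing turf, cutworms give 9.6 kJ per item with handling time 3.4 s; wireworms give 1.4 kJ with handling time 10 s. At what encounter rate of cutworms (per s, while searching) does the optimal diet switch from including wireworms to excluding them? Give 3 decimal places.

At the threshold, the rate on cutworms alone equals the profitability of wireworms: λ·9.6/(1 + λ·3.4) = 1.4/10 = 0.14.
Rearranging, λ(9.6 − 0.14×3.4) = 0.14, so λ = 0.14/9.124 = 0.01534 per s.

0.015 per s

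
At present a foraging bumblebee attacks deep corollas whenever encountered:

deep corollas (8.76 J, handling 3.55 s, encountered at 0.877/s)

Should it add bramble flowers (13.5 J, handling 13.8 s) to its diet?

Intake rate on the current diet: R = (0.877×8.76) / (1 + 0.877×3.55) = 7.683/4.113 = 1.868 J/s.
bramble flowers: E/h = 13.5/13.8 = 0.9783 J/s.
0.9783 < 1.868, so adding bramble flowers would lower the average — exclude it.

No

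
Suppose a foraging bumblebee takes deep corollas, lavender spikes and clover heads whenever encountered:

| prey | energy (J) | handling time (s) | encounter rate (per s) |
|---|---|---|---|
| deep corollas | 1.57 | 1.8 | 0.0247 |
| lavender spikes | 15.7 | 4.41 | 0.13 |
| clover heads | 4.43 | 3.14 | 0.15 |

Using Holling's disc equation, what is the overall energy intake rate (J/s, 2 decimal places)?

1.31 J/s

Energy encountered per unit search time: 0.0247×1.57 + 0.13×15.7 + 0.15×4.43 = 2.744 J/s.
Handling time per unit search time: 0.0247×1.8 + 0.13×4.41 + 0.15×3.14 = 1.089.
Rate = 2.744/(1 + 1.089) = 1.314 J/s.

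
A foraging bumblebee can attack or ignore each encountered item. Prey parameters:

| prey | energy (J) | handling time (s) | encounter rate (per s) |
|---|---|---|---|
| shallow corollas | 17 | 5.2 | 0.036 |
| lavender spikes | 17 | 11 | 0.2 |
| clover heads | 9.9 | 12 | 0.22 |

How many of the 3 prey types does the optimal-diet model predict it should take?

2

Profitabilities (E/h, J/s): shallow corollas 3.27, lavender spikes 1.55, clover heads 0.825. Add prey in this order while the next type's profitability exceeds the intake rate on those already taken.
Rate on top 1: 0.5155. lavender spikes: 1.55 > 0.5155 → include.
Rate on top 2: 1.184. clover heads: 0.825 < 1.184 → exclude; stop.
Optimal diet: shallow corollas, lavender spikes — 2 of 3 types.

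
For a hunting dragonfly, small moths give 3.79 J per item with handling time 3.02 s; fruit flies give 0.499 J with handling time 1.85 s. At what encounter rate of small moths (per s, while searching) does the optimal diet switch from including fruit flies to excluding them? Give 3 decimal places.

At the threshold, the rate on small moths alone equals the profitability of fruit flies: λ·3.79/(1 + λ·3.02) = 0.499/1.85 = 0.2697.
Rearranging, λ(3.79 − 0.2697×3.02) = 0.2697, so λ = 0.2697/2.975 = 0.09065 per s.

0.091 per s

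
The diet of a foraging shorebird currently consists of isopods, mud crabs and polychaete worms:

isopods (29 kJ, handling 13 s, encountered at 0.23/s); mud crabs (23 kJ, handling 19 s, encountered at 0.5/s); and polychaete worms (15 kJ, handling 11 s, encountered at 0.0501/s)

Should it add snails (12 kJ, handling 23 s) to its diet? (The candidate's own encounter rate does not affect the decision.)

Current rate: (0.23×29 + 0.5×23 + 0.0501×15)/(1 + 0.23×13 + 0.5×19 + 0.0501×11) = 1.348 kJ/s.
Profitability of snails: 12/23 = 0.5217 kJ/s.
Since 0.5217 < R, time spent handling snails is better spent searching.

No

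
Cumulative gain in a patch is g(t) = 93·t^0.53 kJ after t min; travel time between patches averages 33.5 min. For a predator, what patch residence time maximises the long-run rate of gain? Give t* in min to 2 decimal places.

37.78 min

By the marginal value theorem, leave when the instantaneous gain rate g'(t) equals the habitat-wide average g(t)/(T + t).
g'(t) = 0.53·93·t^-0.47. Setting 0.53·93·t^-0.47 = 93·t^0.53/(33.5+t) gives 0.53(33.5+t) = t, so 0.47·t = 0.53×33.5.
t* = 0.53×33.5/0.47 = 37.78 min.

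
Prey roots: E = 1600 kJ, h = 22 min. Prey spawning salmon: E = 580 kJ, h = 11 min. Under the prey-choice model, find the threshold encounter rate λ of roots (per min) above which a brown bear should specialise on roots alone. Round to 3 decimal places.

0.120 per min

The zero-one rule: include spawning salmon iff E₂/h₂ > λE₁/(1+λh₁). Equality gives the switch point.
λE₁h₂ = E₂ + λE₂h₁ ⇒ λ = E₂/(E₁h₂ − E₂h₁) = 580/(1.76e+04 − 1.276e+04) = 0.1198 per min.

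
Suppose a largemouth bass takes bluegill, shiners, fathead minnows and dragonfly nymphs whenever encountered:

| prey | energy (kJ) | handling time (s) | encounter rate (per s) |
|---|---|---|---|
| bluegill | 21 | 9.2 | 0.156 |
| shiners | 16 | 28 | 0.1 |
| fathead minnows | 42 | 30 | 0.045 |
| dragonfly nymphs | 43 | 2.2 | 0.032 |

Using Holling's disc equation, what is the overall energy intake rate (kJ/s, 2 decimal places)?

Energy encountered per unit search time: 0.156×21 + 0.1×16 + 0.045×42 + 0.032×43 = 8.142 kJ/s.
Handling time per unit search time: 0.156×9.2 + 0.1×28 + 0.045×30 + 0.032×2.2 = 5.656.
Rate = 8.142/(1 + 5.656) = 1.223 kJ/s.

1.22 kJ/s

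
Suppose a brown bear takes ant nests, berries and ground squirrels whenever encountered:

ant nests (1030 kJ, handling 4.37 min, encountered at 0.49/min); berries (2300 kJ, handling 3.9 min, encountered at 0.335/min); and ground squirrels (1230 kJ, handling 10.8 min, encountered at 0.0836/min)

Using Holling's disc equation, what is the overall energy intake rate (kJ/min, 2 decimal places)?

R = Σλ_iE_i / (1 + Σλ_ih_i)
Numerator: 0.49×1030 + 0.335×2300 + 0.0836×1230 = 1378
Denominator: 1 + 0.49×4.37 + 0.335×3.9 + 0.0836×10.8 = 5.351
R = 1378/5.351 = 257.5 kJ/min

257.54 kJ/min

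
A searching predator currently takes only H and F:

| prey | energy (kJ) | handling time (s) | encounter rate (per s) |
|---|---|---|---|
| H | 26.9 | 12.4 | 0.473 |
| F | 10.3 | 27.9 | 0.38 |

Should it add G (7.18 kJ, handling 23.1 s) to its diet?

Intake rate on the current diet: R = (0.473×26.9 + 0.38×10.3) / (1 + 0.473×12.4 + 0.38×27.9) = 16.64/17.47 = 0.9525 kJ/s.
Profitability of G: 7.18/23.1 = 0.3108 kJ/s.
Since 0.3108 < R, time spent handling G is better spent searching.

No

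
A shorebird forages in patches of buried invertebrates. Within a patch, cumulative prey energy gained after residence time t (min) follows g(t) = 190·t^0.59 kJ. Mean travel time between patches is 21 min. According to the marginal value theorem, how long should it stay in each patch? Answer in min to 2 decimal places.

By the marginal value theorem, leave when the instantaneous gain rate g'(t) equals the habitat-wide average g(t)/(T + t).
g'(t) = 0.59·190·t^-0.41. Setting 0.59·190·t^-0.41 = 190·t^0.59/(21+t) gives 0.59(21+t) = t, so 0.41·t = 0.59×21.
t* = 0.59×21/0.41 = 30.22 min.

30.22 min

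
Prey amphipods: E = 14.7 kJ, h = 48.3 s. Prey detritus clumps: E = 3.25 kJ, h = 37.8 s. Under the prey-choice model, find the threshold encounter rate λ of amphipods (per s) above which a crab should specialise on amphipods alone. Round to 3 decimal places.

0.008 per s

At the threshold, the rate on amphipods alone equals the profitability of detritus clumps: λ·14.7/(1 + λ·48.3) = 3.25/37.8 = 0.08598.
Rearranging, λ(14.7 − 0.08598×48.3) = 0.08598, so λ = 0.08598/10.55 = 0.008152 per s.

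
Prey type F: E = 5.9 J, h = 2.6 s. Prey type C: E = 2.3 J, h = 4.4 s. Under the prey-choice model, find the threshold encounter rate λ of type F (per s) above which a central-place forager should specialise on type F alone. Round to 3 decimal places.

Drop type C once their profitability E₂/h₂ falls below the rate achievable on type F alone: E₂/h₂ = λE₁/(1 + λh₁).
Solve for λ: λE₁h₂ = E₂(1 + λh₁) → λ(E₁h₂ − E₂h₁) = E₂ → λ = E₂/(E₁h₂ − E₂h₁).
λ = 2.3/(5.9×4.4 − 2.3×2.6) = 2.3/19.98 = 0.1151 per s.

0.115 per s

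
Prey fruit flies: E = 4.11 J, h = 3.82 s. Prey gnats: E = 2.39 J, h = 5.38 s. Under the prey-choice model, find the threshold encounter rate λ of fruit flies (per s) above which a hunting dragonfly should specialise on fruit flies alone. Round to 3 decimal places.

0.184 per s

Drop gnats once their profitability E₂/h₂ falls below the rate achievable on fruit flies alone: E₂/h₂ = λE₁/(1 + λh₁).
Solve for λ: λE₁h₂ = E₂(1 + λh₁) → λ(E₁h₂ − E₂h₁) = E₂ → λ = E₂/(E₁h₂ − E₂h₁).
λ = 2.39/(4.11×5.38 − 2.39×3.82) = 2.39/12.98 = 0.1841 per s.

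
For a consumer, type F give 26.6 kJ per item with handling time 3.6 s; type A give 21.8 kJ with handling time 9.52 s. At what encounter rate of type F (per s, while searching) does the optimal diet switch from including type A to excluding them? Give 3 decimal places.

0.125 per s

The zero-one rule: include type A iff E₂/h₂ > λE₁/(1+λh₁). Equality gives the switch point.
λE₁h₂ = E₂ + λE₂h₁ ⇒ λ = E₂/(E₁h₂ − E₂h₁) = 21.8/(253.2 − 78.48) = 0.1247 per s.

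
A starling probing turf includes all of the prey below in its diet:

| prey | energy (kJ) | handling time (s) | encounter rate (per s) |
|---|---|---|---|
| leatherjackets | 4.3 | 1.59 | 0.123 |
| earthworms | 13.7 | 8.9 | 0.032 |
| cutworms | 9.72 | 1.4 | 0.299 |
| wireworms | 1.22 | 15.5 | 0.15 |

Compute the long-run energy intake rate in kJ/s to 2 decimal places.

R = Σλ_iE_i / (1 + Σλ_ih_i)
Numerator: 0.123×4.3 + 0.032×13.7 + 0.299×9.72 + 0.15×1.22 = 4.057
Denominator: 1 + 0.123×1.59 + 0.032×8.9 + 0.299×1.4 + 0.15×15.5 = 4.224
R = 4.057/4.224 = 0.9604 kJ/s

0.96 kJ/s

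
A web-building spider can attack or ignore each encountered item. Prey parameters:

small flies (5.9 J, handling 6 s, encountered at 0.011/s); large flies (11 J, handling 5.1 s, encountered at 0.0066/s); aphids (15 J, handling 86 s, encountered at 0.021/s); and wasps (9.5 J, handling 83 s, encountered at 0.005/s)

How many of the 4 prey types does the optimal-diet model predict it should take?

3

E/h in descending order: large flies 2.16, small flies 0.983, aphids 0.174, wasps 0.114 J/s. The optimal diet is the largest prefix of this list for which every included type satisfies E_i/h_i > R on the types above it.
Rate on top 1: 0.07024. small flies: 0.983 > 0.07024 → include.
Rate on top 2: 0.125. aphids: 0.174 > 0.125 → include.
Rate on top 3: 0.1557. wasps: 0.114 < 0.1557 → exclude; stop.
Optimal diet: large flies, small flies, aphids — 3 of 4 types.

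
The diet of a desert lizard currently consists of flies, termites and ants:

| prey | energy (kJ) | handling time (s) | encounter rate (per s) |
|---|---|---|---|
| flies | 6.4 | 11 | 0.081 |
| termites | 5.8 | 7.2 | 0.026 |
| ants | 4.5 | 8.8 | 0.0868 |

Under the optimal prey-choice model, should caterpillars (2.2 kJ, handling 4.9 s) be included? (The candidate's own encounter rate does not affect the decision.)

Yes

On flies, termites and ants alone, R = ΣλE/(1+Σλh) = 1.06/2.842 = 0.3729 kJ/s.
Profitability of caterpillars: 2.2/4.9 = 0.449 kJ/s.
Since 0.449 > R, including caterpillars increases the long-run rate.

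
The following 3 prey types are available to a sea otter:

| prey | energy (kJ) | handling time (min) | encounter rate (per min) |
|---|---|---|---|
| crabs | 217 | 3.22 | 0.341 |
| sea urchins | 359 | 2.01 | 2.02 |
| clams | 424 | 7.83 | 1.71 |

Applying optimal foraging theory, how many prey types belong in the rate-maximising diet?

Rank by E/h (kJ/min): sea urchins 179, crabs 67.4, clams 54.2. Include each in turn until the next type's E/h falls below the running intake rate.
Rate on top 1: 143.3. crabs: 67.4 < 143.3 → exclude; stop.
Optimal diet: sea urchins — 1 of 3 types.

1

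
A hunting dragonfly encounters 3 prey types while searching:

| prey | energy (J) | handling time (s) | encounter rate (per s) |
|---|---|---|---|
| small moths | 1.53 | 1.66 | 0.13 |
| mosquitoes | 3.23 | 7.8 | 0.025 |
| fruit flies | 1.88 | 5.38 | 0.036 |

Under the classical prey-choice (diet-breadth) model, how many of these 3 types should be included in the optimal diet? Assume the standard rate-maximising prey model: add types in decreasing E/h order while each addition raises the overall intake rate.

Profitabilities (E/h, J/s): small moths 0.922, mosquitoes 0.414, fruit flies 0.349. Add prey in this order while the next type's profitability exceeds the intake rate on those already taken.
Rate on top 1: 0.1636. mosquitoes: 0.414 > 0.1636 → include.
Rate on top 2: 0.1982. fruit flies: 0.349 > 0.1982 → include.
Optimal diet: small moths, mosquitoes, fruit flies — 3 of 3 types.

3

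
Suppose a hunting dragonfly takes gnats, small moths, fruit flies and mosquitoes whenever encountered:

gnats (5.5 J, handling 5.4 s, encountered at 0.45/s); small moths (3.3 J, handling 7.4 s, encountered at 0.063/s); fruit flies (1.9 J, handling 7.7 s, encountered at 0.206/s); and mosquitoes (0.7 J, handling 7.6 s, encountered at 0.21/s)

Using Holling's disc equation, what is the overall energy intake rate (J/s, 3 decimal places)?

Energy encountered per unit search time: 0.45×5.5 + 0.063×3.3 + 0.206×1.9 + 0.21×0.7 = 3.221 J/s.
Handling time per unit search time: 0.45×5.4 + 0.063×7.4 + 0.206×7.7 + 0.21×7.6 = 6.078.
Rate = 3.221/(1 + 6.078) = 0.4551 J/s.

0.455 J/s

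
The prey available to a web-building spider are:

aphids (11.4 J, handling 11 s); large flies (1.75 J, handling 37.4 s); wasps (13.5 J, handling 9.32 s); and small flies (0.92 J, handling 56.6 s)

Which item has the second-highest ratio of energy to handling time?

aphids

Profitability E/h (J/s): aphids = 11.4/11 = 1.04, large flies = 1.75/37.4 = 0.0468, wasps = 13.5/9.32 = 1.45, small flies = 0.92/56.6 = 0.0163.
Ranked: wasps > aphids > large flies > small flies.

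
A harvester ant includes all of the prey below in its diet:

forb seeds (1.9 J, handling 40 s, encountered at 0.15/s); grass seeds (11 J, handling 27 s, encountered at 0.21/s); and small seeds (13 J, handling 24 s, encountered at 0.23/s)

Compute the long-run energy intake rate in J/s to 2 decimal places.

0.31 J/s

Energy encountered per unit search time: 0.15×1.9 + 0.21×11 + 0.23×13 = 5.585 J/s.
Handling time per unit search time: 0.15×40 + 0.21×27 + 0.23×24 = 17.19.
Rate = 5.585/(1 + 17.19) = 0.307 J/s.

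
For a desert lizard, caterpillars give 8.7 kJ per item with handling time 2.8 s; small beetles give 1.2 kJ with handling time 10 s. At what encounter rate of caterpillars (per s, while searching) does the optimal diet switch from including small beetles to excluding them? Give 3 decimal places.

0.014 per s

The zero-one rule: include small beetles iff E₂/h₂ > λE₁/(1+λh₁). Equality gives the switch point.
λE₁h₂ = E₂ + λE₂h₁ ⇒ λ = E₂/(E₁h₂ − E₂h₁) = 1.2/(87 − 3.36) = 0.01435 per s.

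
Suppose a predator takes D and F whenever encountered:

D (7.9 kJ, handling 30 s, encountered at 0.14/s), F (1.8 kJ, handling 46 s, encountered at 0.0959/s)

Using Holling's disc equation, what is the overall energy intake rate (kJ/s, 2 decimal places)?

0.13 kJ/s

R = (0.14×7.9 + 0.0959×1.8) / (1 + 0.14×30 + 0.0959×46) = 1.279/9.611 = 0.133 kJ/s.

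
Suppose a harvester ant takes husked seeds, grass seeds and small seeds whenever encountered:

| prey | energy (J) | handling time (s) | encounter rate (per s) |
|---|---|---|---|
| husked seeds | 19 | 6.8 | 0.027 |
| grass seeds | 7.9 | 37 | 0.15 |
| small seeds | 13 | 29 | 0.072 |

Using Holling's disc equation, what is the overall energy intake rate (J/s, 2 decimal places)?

R = Σλ_iE_i / (1 + Σλ_ih_i)
Numerator: 0.027×19 + 0.15×7.9 + 0.072×13 = 2.634
Denominator: 1 + 0.027×6.8 + 0.15×37 + 0.072×29 = 8.822
R = 2.634/8.822 = 0.2986 J/s

0.30 J/s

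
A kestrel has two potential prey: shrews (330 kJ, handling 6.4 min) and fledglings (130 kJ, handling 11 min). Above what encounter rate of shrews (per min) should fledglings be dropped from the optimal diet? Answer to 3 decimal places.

At the threshold, the rate on shrews alone equals the profitability of fledglings: λ·330/(1 + λ·6.4) = 130/11 = 11.82.
Rearranging, λ(330 − 11.82×6.4) = 11.82, so λ = 11.82/254.4 = 0.04646 per min.

0.046 per min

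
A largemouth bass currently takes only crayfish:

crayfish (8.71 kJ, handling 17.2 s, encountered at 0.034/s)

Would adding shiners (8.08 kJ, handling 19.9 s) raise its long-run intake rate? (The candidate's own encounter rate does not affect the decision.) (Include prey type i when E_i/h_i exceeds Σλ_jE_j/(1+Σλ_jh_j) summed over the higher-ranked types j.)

Yes

Current rate: (0.034×8.71)/(1 + 0.034×17.2) = 0.1869 kJ/s.
shiners: E/h = 8.08/19.9 = 0.406 kJ/s.
0.406 > 0.1869, so adding shiners raises the average — include it.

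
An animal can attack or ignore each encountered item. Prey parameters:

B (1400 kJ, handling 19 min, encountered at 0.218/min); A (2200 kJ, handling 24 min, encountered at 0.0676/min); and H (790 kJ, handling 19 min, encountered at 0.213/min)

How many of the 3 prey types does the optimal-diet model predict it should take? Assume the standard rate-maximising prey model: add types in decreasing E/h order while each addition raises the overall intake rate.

Profitabilities (E/h, kJ/min): A 91.7, B 73.7, H 41.6. Add prey in this order while the next type's profitability exceeds the intake rate on those already taken.
Rate on top 1: 56.71. B: 73.7 > 56.71 → include.
Rate on top 2: 67.1. H: 41.6 < 67.1 → exclude; stop.
Optimal diet: A, B — 2 of 3 types.

2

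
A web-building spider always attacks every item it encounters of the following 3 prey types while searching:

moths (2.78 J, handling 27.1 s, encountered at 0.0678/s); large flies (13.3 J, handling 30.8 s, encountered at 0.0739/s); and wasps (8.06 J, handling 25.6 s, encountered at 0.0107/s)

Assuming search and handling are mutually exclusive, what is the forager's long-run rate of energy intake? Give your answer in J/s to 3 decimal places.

R = (0.0678×2.78 + 0.0739×13.3 + 0.0107×8.06) / (1 + 0.0678×27.1 + 0.0739×30.8 + 0.0107×25.6) = 1.258/5.387 = 0.2334 J/s.

0.233 J/s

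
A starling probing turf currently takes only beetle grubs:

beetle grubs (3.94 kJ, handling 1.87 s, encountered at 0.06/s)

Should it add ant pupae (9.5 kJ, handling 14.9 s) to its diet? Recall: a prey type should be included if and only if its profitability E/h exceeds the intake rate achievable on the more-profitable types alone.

Intake rate on the current diet: R = (0.06×3.94) / (1 + 0.06×1.87) = 0.2364/1.112 = 0.2126 kJ/s.
ant pupae: E/h = 9.5/14.9 = 0.6376 kJ/s.
0.6376 > 0.2126, so adding ant pupae raises the average — include it.

Yes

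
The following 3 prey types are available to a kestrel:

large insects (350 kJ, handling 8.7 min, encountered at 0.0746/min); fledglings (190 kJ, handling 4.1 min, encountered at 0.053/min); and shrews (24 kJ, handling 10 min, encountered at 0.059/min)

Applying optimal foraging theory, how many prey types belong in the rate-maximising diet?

E/h in descending order: fledglings 46.3, large insects 40.2, shrews 2.4 kJ/min. The optimal diet is the largest prefix of this list for which every included type satisfies E_i/h_i > R on the types above it.
Rate on top 1: 8.272. large insects: 40.2 > 8.272 → include.
Rate on top 2: 19.39. shrews: 2.4 < 19.39 → exclude; stop.
Optimal diet: fledglings, large insects — 2 of 3 types.

2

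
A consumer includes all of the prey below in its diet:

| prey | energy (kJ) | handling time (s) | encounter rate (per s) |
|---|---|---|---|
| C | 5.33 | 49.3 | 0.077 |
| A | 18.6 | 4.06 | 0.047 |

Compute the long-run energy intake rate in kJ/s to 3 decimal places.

R = (0.077×5.33 + 0.047×18.6) / (1 + 0.077×49.3 + 0.047×4.06) = 1.285/4.987 = 0.2576 kJ/s.

0.258 kJ/s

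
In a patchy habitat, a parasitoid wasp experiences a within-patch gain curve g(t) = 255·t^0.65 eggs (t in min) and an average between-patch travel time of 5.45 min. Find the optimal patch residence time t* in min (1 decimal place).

Optimal t* satisfies g'(t*) = g(t*)/(T + t*).
g'(t) = 0.65·255·t^-0.35. Setting 0.65·255·t^-0.35 = 255·t^0.65/(5.45+t) gives 0.65(5.45+t) = t, so 0.35·t = 0.65×5.45.
t* = 0.65×5.45/0.35 = 10.12 min.

10.1 min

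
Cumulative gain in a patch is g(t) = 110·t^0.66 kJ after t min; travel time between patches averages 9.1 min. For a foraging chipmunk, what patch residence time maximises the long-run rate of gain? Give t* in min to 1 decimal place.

By the marginal value theorem, leave when the instantaneous gain rate g'(t) equals the habitat-wide average g(t)/(T + t).
g'(t) = 0.66·110·t^-0.34. Setting 0.66·110·t^-0.34 = 110·t^0.66/(9.1+t) gives 0.66(9.1+t) = t, so 0.34·t = 0.66×9.1.
t* = 0.66×9.1/0.34 = 17.66 min.

17.7 min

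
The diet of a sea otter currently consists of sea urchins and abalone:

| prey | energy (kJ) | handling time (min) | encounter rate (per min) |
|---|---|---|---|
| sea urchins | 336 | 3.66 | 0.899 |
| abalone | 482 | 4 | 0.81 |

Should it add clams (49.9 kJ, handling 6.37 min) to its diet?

No

On sea urchins and abalone alone, R = ΣλE/(1+Σλh) = 692.5/7.53 = 91.96 kJ/min.
Profitability of clams: 49.9/6.37 = 7.834 kJ/min.
Since 7.834 < R, time spent handling clams is better spent searching.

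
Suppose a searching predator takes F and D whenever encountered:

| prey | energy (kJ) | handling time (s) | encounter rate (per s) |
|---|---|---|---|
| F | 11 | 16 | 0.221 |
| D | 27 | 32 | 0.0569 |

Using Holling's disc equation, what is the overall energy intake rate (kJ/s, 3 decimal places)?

0.624 kJ/s

Energy encountered per unit search time: 0.221×11 + 0.0569×27 = 3.967 kJ/s.
Handling time per unit search time: 0.221×16 + 0.0569×32 = 5.357.
Rate = 3.967/(1 + 5.357) = 0.6241 kJ/s.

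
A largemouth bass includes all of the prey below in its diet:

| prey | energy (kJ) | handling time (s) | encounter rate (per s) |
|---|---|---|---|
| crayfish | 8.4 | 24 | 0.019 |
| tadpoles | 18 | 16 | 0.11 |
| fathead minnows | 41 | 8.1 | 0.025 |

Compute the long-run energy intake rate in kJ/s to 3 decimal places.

0.926 kJ/s

Energy encountered per unit search time: 0.019×8.4 + 0.11×18 + 0.025×41 = 3.165 kJ/s.
Handling time per unit search time: 0.019×24 + 0.11×16 + 0.025×8.1 = 2.418.
Rate = 3.165/(1 + 2.418) = 0.9257 kJ/s.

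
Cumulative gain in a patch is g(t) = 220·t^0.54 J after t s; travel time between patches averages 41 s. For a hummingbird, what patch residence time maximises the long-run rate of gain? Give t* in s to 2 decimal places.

Maximise g(t)/(T+t): set derivative to zero → g'(t)(T+t) = g(t).
g'(t) = 0.54·220·t^-0.46. Setting 0.54·220·t^-0.46 = 220·t^0.54/(41+t) gives 0.54(41+t) = t, so 0.46·t = 0.54×41.
t* = 0.54×41/0.46 = 48.13 s.

48.13 s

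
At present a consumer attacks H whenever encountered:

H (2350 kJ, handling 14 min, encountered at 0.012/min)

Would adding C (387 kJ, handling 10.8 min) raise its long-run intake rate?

On H alone, R = ΣλE/(1+Σλh) = 28.2/1.168 = 24.14 kJ/min.
Profitability of C: 387/10.8 = 35.83 kJ/min.
35.83 > 24.14, so adding C raises the average — include it.

Yes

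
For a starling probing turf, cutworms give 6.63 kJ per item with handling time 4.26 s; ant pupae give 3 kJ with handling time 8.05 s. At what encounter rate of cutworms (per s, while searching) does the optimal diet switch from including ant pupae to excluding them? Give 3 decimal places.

0.074 per s

At the threshold, the rate on cutworms alone equals the profitability of ant pupae: λ·6.63/(1 + λ·4.26) = 3/8.05 = 0.3727.
Rearranging, λ(6.63 − 0.3727×4.26) = 0.3727, so λ = 0.3727/5.042 = 0.07391 per s.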